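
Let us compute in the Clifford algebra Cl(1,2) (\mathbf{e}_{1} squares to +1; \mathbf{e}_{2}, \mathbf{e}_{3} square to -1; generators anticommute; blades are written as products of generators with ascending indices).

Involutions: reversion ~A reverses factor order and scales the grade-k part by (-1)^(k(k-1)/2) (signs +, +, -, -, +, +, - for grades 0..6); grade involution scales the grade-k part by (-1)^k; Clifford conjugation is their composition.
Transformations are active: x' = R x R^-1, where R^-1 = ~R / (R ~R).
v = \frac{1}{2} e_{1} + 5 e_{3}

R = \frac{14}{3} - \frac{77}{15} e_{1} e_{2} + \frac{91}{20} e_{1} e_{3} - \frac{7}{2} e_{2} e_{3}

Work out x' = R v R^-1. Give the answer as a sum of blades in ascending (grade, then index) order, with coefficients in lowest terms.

~R = \frac{14}{3} + \frac{77}{15} e_{1} e_{2} - \frac{91}{20} e_{1} e_{3} + \frac{7}{2} e_{2} e_{3}, and R ~R = -\frac{15631}{1200}, so R^-1 = ~R / (-\frac{15631}{1200}).
R v = -\frac{245}{12} e_{1} + \frac{301}{15} e_{2} + \frac{2527}{120} e_{3} - \frac{329}{12} e_{1} e_{2} e_{3}
Answer: -\frac{1157}{1914} e_{1} + \frac{4570}{957} e_{2} + \frac{485}{319} e_{3}


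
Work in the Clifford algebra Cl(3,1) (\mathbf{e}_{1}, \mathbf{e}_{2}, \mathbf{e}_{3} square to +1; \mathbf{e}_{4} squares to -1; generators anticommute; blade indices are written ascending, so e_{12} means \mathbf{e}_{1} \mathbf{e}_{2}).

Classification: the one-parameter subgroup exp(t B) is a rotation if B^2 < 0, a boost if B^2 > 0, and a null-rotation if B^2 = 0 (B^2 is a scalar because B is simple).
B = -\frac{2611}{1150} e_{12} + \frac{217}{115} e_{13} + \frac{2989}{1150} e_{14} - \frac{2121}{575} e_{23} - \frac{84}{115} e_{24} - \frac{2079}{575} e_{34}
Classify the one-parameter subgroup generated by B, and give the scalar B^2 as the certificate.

B^2 term by term: the squares give (-\frac{2611}{1150})^2*(e_{12})^2 + (\frac{217}{115})^2*(e_{13})^2 + (\frac{2989}{1150})^2*(e_{14})^2 + (-\frac{2121}{575})^2*(e_{23})^2 + (-\frac{84}{115})^2*(e_{24})^2 + (-\frac{2079}{575})^2*(e_{34})^2 = \frac{6817321}{1322500}*(-1) + \frac{47089}{13225}*(-1) + \frac{8934121}{1322500}*(+1) + \frac{4498641}{330625}*(-1) + \frac{7056}{13225}*(+1) + \frac{4322241}{330625}*(+1) = -\frac{49}{25} (each basis 2-blade squares to minus the product of its generators' squares); cross terms between blades sharing an index anticommute and cancel; the commuting (index-disjoint) pairs give grade-4 terms 2*c*c'*(blade product), which cancel blade by blade — e_{1234}: \frac{5428269}{330625} + \frac{36456}{13225} - \frac{6339669}{330625} = 0 — confirming B is simple. So B^2 = -\frac{49}{25}.
Answer: rotation, certificate B^2 = -\frac{49}{25}. The invariant at work: B^2 = -\frac{49}{25} is unchanged by conjugation, hence its sign classifies the subgroup whatever basis B is written in.


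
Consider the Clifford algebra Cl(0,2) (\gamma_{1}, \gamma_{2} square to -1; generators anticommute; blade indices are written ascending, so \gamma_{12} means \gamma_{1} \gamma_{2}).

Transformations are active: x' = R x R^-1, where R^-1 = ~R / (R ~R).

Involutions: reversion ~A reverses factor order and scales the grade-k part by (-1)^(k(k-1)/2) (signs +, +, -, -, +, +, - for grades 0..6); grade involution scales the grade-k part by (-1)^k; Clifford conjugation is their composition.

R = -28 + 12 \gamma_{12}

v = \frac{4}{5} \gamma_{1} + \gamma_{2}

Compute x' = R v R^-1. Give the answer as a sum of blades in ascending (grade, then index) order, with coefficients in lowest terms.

~R = -28 - 12 \gamma_{12}, and R ~R = 928, so R^-1 = ~R / (928).
R v = -\frac{172}{5} \gamma_{1} - \frac{92}{5} \gamma_{2}
Answer: \frac{37}{29} \gamma_{1} + \frac{16}{145} \gamma_{2}


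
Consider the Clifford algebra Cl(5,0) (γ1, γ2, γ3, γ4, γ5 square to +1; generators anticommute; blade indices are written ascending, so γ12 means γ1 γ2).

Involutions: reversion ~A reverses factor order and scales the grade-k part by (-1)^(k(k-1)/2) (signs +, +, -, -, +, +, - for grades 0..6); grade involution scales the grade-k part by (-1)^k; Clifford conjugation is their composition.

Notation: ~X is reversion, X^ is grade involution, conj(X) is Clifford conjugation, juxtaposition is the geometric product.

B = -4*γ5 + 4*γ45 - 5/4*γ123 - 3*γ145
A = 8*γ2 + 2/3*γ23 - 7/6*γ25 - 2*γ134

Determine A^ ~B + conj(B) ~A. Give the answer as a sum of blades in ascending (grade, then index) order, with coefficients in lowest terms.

first term: -5/6*γ1 + 14/3*γ2 + 10*γ13 - 43/6*γ24 + 32*γ25 + 6*γ35 + 7/2*γ124 - 227/24*γ135 - 8/3*γ235 + 32*γ245 + 24*γ1245 - 8*γ1345 - 8/3*γ2345 + 2*γ12345
second term: -5/6*γ1 - 14/3*γ2 + 10*γ13 - 43/6*γ24 - 32*γ25 + 6*γ35 - 7/2*γ124 + 227/24*γ135 - 8/3*γ235 - 32*γ245 - 24*γ1245 - 8*γ1345 + 8/3*γ2345 + 2*γ12345
Answer: -5/3*γ1 + 20*γ13 - 43/3*γ24 + 12*γ35 - 16/3*γ235 - 16*γ1345 + 4*γ12345


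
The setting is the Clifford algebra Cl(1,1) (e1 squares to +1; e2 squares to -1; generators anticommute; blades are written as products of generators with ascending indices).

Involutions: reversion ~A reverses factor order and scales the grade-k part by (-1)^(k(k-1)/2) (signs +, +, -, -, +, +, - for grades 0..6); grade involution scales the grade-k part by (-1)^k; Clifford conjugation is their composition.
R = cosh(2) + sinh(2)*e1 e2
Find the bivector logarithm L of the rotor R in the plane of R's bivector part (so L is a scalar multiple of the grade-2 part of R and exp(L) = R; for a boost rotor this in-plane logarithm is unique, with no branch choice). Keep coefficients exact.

The scalar part of R is cosh(2), which determines |rapidity| via cosh; the sign lives in the bivector part, and pairing them (bivector part over sinh of the rapidity = the plane) gives the unique in-plane L = rapidity * plane.
Concretely: cosh(rapidity) = cosh(2) gives rapidity = ±2, and since rapidity/sinh(rapidity) is even the sign is immaterial: L = (rapidity/sinh(rapidity)) * <R>_2 = (2/sinh(2)) * <R>_2.
Answer: 2*e1 e2


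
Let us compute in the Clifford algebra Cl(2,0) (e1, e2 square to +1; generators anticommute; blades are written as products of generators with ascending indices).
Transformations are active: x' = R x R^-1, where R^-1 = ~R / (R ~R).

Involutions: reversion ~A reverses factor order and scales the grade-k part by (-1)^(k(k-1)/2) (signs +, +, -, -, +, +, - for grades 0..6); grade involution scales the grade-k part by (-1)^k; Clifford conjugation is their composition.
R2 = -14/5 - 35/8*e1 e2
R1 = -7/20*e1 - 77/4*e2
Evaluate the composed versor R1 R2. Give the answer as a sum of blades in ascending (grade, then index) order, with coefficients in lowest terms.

Distribute over the terms of R1 (each basis-blade product reordered to ascending indices, repeated generators contracted through their squares):
(-7/20*e1) R2 = 49/50*e1 + 49/32*e2
(-77/4*e2) R2 = -2695/32*e1 + 539/10*e2
Summing the partial products and collecting blades:
Answer: -66591/800*e1 + 8869/160*e2


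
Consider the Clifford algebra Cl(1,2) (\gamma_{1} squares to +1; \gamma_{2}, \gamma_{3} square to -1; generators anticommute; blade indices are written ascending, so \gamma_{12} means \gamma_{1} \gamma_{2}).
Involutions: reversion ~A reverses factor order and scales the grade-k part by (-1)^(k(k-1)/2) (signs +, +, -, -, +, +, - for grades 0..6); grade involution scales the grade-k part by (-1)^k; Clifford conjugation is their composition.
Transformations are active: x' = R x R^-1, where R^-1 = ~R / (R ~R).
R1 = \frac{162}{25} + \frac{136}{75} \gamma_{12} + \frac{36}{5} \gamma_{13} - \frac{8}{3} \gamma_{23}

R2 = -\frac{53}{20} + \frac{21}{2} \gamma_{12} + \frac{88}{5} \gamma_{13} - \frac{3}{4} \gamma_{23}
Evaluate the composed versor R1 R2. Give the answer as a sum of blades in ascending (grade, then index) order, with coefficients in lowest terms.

Distribute over the terms of R1 (each basis-blade product reordered to ascending indices, repeated generators contracted through their squares):
(\frac{162}{25}) R2 = -\frac{4293}{250} + \frac{1701}{25} \gamma_{12} + \frac{14256}{125} \gamma_{13} - \frac{243}{50} \gamma_{23}
(\frac{136}{75} \gamma_{12}) R2 = \frac{476}{25} - \frac{1802}{375} \gamma_{12} + \frac{34}{25} \gamma_{13} - \frac{11968}{375} \gamma_{23}
(\frac{36}{5} \gamma_{13}) R2 = \frac{3168}{25} - \frac{27}{5} \gamma_{12} - \frac{477}{25} \gamma_{13} + \frac{378}{5} \gamma_{23}
(-\frac{8}{3} \gamma_{23}) R2 = -2 + \frac{704}{15} \gamma_{12} - 28 \gamma_{13} + \frac{106}{15} \gamma_{23}
Summing the partial products and collecting blades:
Answer: \frac{31647}{250} + \frac{13096}{125} \gamma_{12} + \frac{8541}{125} \gamma_{13} + \frac{11473}{250} \gamma_{23}


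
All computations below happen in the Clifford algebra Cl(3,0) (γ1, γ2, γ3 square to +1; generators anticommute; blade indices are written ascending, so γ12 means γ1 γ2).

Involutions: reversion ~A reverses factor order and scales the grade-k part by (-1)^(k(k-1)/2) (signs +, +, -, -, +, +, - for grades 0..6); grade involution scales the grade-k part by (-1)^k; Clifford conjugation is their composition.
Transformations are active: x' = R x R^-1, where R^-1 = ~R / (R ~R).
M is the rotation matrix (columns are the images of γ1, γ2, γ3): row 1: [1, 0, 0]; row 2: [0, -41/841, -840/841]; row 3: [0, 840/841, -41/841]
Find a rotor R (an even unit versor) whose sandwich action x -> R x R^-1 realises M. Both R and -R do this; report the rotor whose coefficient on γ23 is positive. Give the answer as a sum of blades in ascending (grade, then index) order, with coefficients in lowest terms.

Method: write R = a + b12*γ12 + b13*γ13 + b23*γ23 with a^2 + b12^2 + b13^2 + b23^2 = 1 (so R^-1 = ~R). Expanding the columns R e_j ~R gives tr M = 4a^2 - 1 and, from the antisymmetric part, M21 - M12 = -4a*b12, M13 - M31 = 4a*b13, M32 - M23 = -4a*b23.
Here tr M = 759/841, so a^2 = (1 + tr M)/4 = 400/841 and a = ±20/29. Taking a = 20/29: M21 - M12 = 0, M13 - M31 = 0, M32 - M23 = 1680/841, giving b12 = 0, b13 = 0, b23 = -21/29, i.e. R = 20/29 - 21/29*γ23.
Its γ23 coefficient is negative, so report the other preimage -R.
Answer: -20/29 + 21/29*γ23. Uniqueness: Spin(3) -> SO(3) maps R and -R to the same rotation of trace 759/841; fixing the sign of the γ23 coefficient removes the ambiguity.


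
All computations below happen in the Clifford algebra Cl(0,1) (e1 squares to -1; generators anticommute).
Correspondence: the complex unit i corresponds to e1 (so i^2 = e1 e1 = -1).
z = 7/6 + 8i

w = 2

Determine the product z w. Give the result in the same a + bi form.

In blades: z = 7/6 + 8*e1, w = 2.
Distribute z over w term by term (generator squares from the signature, products reordered to ascending indices): (7/6)*w = 7/3; (8*e1)*w = 16*e1.
Sum: 7/3 + 16*e1; translating back through the correspondence:
Answer: 7/3 + 16i


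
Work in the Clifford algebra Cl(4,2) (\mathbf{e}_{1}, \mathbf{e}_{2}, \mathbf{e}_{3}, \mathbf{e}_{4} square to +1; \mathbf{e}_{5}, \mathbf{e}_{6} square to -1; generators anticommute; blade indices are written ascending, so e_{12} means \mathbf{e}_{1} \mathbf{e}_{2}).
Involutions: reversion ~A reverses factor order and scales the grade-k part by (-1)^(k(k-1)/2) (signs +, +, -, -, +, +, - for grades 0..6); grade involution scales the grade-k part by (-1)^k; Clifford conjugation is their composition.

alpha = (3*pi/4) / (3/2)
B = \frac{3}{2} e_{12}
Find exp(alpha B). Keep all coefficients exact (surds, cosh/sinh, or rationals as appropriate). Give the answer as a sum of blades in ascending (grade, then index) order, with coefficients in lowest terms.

B^2 = (\frac{3}{2})^2*(e_{12})^2 = \frac{9}{4}*(-1) = -\frac{9}{4} (a basis 2-blade squares to minus the product of its generators' squares).
B^2 = -\frac{9}{4} — the negative square puts this in the circular regime; l = \frac{3}{2}, alpha*l = \frac{3 \pi}{4}, so exp(alpha B) = cos(\frac{3 \pi}{4}) + (sin(\frac{3 \pi}{4})/(\frac{3}{2}))*B = - \frac{\sqrt{2}}{2} + (\frac{\sqrt{2}}{3})*B.
Answer: - \frac{\sqrt{2}}{2} + \frac{\sqrt{2}}{2} e_{12}


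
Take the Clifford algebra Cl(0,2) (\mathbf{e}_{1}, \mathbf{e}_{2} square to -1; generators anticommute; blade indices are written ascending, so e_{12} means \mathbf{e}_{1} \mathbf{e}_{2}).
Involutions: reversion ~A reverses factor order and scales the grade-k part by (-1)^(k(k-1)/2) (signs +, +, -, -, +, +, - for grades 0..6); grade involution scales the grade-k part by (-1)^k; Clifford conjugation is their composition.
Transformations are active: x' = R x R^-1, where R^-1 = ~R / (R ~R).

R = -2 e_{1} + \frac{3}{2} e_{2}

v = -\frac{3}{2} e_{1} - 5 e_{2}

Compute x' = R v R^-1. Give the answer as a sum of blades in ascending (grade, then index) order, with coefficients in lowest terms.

~R = -2 e_{1} + \frac{3}{2} e_{2}, and R ~R = -\frac{25}{4}, so R^-1 = ~R / (-\frac{25}{4}).
R v = \frac{9}{2} + \frac{49}{4} e_{12}
Answer: \frac{219}{50} e_{1} + \frac{71}{25} e_{2}


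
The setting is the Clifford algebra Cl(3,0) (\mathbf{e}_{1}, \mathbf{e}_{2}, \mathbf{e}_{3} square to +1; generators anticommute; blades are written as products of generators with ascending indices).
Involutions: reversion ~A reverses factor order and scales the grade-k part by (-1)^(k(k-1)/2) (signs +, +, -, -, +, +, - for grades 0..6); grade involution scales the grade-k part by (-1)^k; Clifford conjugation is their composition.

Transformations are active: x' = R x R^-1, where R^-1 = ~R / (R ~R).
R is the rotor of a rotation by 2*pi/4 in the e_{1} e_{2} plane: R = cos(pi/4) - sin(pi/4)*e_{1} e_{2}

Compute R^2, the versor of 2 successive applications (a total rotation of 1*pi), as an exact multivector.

The rotor phase is half the rotation angle and phases add under composition, so 2 steps in the e_{1} e_{2} plane accumulate phase 2*(pi/4) = \frac{\pi}{2}: R^2 = cos(\frac{\pi}{2}) - sin(\frac{\pi}{2})*e_{1} e_{2}.
cos(\frac{\pi}{2}) = 0 and sin(\frac{\pi}{2}) = 1, so R^2 = -e_{1} e_{2}. The net rotation is 1*pi; the rotor keeps the half-angle phase exactly.
Answer: -e_{1} e_{2}


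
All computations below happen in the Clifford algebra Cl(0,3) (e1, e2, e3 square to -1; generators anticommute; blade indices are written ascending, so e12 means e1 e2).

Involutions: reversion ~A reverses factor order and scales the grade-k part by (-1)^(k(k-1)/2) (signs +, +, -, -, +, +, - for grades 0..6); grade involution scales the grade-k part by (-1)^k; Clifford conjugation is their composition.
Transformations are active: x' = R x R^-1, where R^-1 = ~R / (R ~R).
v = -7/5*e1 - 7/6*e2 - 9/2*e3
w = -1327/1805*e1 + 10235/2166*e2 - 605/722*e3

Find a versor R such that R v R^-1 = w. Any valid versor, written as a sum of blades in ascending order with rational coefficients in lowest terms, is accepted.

Here q(v) = q(w) = -10607/450; the classical choice R = v + w = -3854/1805*e1 + 3854/1083*e2 - 1927/361*e3 then realises v -> w under the sandwich.
Answer: -3854/1805*e1 + 3854/1083*e2 - 1927/361*e3


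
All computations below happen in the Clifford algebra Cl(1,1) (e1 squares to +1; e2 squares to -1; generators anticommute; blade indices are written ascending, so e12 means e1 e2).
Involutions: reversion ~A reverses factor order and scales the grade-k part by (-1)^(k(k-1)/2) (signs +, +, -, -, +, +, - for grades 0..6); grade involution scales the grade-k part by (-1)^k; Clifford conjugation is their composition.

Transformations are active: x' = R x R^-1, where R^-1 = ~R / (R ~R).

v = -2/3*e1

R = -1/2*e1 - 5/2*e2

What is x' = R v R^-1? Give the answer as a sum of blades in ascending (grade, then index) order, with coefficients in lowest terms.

~R = -1/2*e1 - 5/2*e2, and R ~R = -6, so R^-1 = ~R / (-6).
R v = 1/3 - 5/3*e12
Answer: 13/18*e1 + 5/18*e2


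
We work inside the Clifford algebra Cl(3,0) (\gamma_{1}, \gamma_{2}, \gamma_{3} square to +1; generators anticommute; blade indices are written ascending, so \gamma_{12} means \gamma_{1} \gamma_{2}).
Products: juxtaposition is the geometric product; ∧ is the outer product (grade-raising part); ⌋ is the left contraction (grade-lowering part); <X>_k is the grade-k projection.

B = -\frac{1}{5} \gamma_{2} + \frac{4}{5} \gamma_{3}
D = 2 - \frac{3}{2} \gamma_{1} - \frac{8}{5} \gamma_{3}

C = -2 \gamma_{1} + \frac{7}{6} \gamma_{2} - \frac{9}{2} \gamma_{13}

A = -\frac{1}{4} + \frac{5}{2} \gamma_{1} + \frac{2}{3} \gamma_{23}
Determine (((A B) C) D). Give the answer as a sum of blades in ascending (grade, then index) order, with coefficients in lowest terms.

step 1: \frac{7}{12} \gamma_{2} - \frac{1}{15} \gamma_{3} - \frac{1}{2} \gamma_{12} + 2 \gamma_{13}
step 2: \frac{697}{72} - \frac{53}{60} \gamma_{1} - \gamma_{2} + 4 \gamma_{3} + \frac{7}{6} \gamma_{12} - \frac{2}{15} \gamma_{13} - \frac{391}{180} \gamma_{23} + \frac{7}{24} \gamma_{123}
step 3: \frac{5143}{360} - \frac{19289}{1200} \gamma_{1} + \frac{2903}{900} \gamma_{2} - \frac{346}{45} \gamma_{3} + \frac{11}{30} \gamma_{12} + \frac{536}{75} \gamma_{13} - \frac{2291}{720} \gamma_{23} + \frac{79}{40} \gamma_{123}
Answer: \frac{5143}{360} - \frac{19289}{1200} \gamma_{1} + \frac{2903}{900} \gamma_{2} - \frac{346}{45} \gamma_{3} + \frac{11}{30} \gamma_{12} + \frac{536}{75} \gamma_{13} - \frac{2291}{720} \gamma_{23} + \frac{79}{40} \gamma_{123}


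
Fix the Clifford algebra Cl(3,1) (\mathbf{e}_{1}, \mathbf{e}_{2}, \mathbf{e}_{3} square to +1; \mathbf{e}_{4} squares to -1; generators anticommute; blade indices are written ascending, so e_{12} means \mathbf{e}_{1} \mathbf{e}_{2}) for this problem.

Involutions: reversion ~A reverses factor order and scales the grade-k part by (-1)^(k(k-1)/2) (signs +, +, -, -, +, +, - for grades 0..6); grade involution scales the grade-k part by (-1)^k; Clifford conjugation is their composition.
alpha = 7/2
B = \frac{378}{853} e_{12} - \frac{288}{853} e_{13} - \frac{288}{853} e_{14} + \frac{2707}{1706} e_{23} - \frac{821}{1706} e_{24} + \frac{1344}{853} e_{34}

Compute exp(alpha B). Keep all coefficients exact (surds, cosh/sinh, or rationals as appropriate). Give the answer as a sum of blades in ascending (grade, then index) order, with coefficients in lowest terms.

B^2 term by term: the squares give (\frac{378}{853})^2*(e_{12})^2 + (-\frac{288}{853})^2*(e_{13})^2 + (-\frac{288}{853})^2*(e_{14})^2 + (\frac{2707}{1706})^2*(e_{23})^2 + (-\frac{821}{1706})^2*(e_{24})^2 + (\frac{1344}{853})^2*(e_{34})^2 = \frac{142884}{727609}*(-1) + \frac{82944}{727609}*(-1) + \frac{82944}{727609}*(+1) + \frac{7327849}{2910436}*(-1) + \frac{674041}{2910436}*(+1) + \frac{1806336}{727609}*(+1) = 0 (each basis 2-blade squares to minus the product of its generators' squares); cross terms between blades sharing an index anticommute and cancel; the commuting (index-disjoint) pairs give grade-4 terms 2*c*c'*(blade product), which cancel blade by blade — e_{1234}: \frac{1016064}{727609} - \frac{236448}{727609} - \frac{779616}{727609} = 0 — confirming B is simple. So B^2 = 0.
B^2 = 0, so the series truncates immediately: exp(alpha B) = 1 + alpha B (parabolic case).
Answer: 1 + \frac{1323}{853} e_{12} - \frac{1008}{853} e_{13} - \frac{1008}{853} e_{14} + \frac{18949}{3412} e_{23} - \frac{5747}{3412} e_{24} + \frac{4704}{853} e_{34}


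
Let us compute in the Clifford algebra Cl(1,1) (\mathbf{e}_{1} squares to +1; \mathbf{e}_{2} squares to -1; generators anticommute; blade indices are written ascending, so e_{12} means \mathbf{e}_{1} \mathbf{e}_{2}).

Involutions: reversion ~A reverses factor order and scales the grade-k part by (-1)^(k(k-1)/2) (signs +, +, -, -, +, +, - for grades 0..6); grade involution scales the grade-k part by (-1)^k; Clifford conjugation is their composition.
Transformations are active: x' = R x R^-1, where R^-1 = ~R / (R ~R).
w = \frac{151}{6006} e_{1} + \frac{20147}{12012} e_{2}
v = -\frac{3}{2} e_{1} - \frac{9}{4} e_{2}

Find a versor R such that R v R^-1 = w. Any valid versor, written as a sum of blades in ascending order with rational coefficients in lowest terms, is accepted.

R = v + w = -\frac{4429}{3003} e_{1} - \frac{1720}{3003} e_{2} works: the equal norms (-\frac{45}{16}) guarantee its sandwich swaps v into w.
Answer: -\frac{4429}{3003} e_{1} - \frac{1720}{3003} e_{2}


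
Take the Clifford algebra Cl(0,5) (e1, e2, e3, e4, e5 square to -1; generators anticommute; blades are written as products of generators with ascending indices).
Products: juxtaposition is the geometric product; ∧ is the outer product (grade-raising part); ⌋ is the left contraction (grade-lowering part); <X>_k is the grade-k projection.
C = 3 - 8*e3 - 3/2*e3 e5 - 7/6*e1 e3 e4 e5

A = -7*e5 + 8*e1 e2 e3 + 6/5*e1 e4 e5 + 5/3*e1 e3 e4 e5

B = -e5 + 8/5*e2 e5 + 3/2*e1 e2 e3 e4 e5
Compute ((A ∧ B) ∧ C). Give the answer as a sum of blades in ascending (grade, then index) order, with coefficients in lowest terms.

step 1: -8*e1 e2 e3 e5
step 2: -24*e1 e2 e3 e5
Answer: -24*e1 e2 e3 e5


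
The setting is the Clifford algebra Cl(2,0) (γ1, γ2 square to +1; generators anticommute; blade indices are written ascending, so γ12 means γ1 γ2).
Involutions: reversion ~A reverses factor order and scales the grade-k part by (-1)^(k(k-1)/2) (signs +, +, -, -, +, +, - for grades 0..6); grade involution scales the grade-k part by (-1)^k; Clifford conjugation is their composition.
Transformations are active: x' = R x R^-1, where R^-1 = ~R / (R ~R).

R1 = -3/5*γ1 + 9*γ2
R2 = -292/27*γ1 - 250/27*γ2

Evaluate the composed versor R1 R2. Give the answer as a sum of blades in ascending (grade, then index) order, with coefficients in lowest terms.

Distribute over the terms of R1 (each basis-blade product reordered to ascending indices, repeated generators contracted through their squares):
(-3/5*γ1) R2 = 292/45 + 50/9*γ12
(9*γ2) R2 = -250/3 + 292/3*γ12
Summing the partial products and collecting blades:
Answer: -3458/45 + 926/9*γ12


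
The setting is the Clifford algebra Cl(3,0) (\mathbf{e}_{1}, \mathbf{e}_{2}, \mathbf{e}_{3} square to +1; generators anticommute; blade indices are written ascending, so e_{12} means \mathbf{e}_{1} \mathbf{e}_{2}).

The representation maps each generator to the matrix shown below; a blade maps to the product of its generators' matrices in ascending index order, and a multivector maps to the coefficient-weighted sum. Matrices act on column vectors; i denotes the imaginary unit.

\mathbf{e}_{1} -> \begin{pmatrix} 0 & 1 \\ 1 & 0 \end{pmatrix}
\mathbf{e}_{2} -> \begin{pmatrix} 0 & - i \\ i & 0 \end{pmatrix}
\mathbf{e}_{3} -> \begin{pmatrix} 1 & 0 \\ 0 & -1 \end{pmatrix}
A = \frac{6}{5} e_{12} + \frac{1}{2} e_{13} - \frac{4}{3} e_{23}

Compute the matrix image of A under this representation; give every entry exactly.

Bivector images (products of the table entries): rho(e_{12}) = rho(\mathbf{e}_{1})rho(\mathbf{e}_{2}) = \begin{pmatrix} i & 0 \\ 0 & - i \end{pmatrix}; rho(e_{13}) = rho(\mathbf{e}_{1})rho(\mathbf{e}_{3}) = \begin{pmatrix} 0 & -1 \\ 1 & 0 \end{pmatrix}; rho(e_{23}) = rho(\mathbf{e}_{2})rho(\mathbf{e}_{3}) = \begin{pmatrix} 0 & i \\ i & 0 \end{pmatrix}.
M = (\frac{6}{5})*rho(e_{12}) + (\frac{1}{2})*rho(e_{13}) + (-\frac{4}{3})*rho(e_{23}), summed entrywise:
Answer: \begin{pmatrix} \frac{6 i}{5} & - \frac{1}{2} - \frac{4 i}{3} \\ \frac{1}{2} - \frac{4 i}{3} & - \frac{6 i}{5} \end{pmatrix}


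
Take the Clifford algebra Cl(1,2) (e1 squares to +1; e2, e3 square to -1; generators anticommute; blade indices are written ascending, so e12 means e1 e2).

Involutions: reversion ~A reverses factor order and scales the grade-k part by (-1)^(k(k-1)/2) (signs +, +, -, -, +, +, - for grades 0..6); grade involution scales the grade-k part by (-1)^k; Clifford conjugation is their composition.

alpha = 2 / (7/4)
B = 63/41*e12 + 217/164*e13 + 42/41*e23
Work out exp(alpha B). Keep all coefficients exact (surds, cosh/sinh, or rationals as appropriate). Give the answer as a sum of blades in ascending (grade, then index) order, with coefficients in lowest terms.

B^2 term by term: the squares give (63/41)^2*(e12)^2 + (217/164)^2*(e13)^2 + (42/41)^2*(e23)^2 = 3969/1681*(+1) + 47089/26896*(+1) + 1764/1681*(-1) = 49/16 (each basis 2-blade squares to minus the product of its generators' squares); cross terms between blades sharing an index anticommute and cancel. So B^2 = 49/16.
B^2 = 49/16 — a positive square means the series sums to a boost: l = 7/4, alpha*l = 2, so exp(alpha B) = cosh(2) + (sinh(2)/(7/4))*B = cosh(2) + (4*sinh(2)/7)*B.
Answer: cosh(2) + 36*sinh(2)/41*e12 + 31*sinh(2)/41*e13 + 24*sinh(2)/41*e23


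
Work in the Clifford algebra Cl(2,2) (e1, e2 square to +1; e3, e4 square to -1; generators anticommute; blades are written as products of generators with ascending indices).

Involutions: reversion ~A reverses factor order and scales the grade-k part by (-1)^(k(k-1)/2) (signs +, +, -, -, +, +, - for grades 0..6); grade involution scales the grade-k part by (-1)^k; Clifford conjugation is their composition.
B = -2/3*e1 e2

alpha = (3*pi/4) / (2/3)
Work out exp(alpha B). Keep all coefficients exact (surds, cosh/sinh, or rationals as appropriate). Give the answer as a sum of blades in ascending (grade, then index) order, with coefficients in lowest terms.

B^2 = (-2/3)^2*(e1 e2)^2 = 4/9*(-1) = -4/9 (a basis 2-blade squares to minus the product of its generators' squares).
B^2 = -4/9 — the negative square puts this in the circular regime; l = 2/3, alpha*l = 3*pi/4, so exp(alpha B) = cos(3*pi/4) + (sin(3*pi/4)/(2/3))*B = -sqrt(2)/2 + (3*sqrt(2)/4)*B.
Answer: -sqrt(2)/2 - sqrt(2)/2*e1 e2


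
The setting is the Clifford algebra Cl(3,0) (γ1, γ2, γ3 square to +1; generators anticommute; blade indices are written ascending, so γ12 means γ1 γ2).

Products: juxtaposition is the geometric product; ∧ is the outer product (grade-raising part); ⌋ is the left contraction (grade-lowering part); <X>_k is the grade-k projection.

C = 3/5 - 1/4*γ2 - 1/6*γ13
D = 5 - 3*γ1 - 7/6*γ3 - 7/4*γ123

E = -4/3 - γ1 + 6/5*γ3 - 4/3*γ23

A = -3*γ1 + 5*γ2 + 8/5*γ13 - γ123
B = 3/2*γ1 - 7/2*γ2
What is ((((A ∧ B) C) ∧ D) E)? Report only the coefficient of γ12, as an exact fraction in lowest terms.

step 1: 3*γ12 + 28/5*γ123
step 2: -3/4*γ1 - 14/15*γ2 + 9/5*γ12 + 7/5*γ13 + 1/2*γ23 + 84/25*γ123
step 3: -15/4*γ1 - 14/3*γ2 + 31/5*γ12 + 63/8*γ13 + 323/90*γ23 + 66/5*γ123
step 4: 4609/540 + 641/20*γ1 + 3764/225*γ2 + 1015/72*γ3 + 2011/150*γ12 - 349/15*γ13 - 3184/135*γ23 - 3937/450*γ123
Answer: 2011/150


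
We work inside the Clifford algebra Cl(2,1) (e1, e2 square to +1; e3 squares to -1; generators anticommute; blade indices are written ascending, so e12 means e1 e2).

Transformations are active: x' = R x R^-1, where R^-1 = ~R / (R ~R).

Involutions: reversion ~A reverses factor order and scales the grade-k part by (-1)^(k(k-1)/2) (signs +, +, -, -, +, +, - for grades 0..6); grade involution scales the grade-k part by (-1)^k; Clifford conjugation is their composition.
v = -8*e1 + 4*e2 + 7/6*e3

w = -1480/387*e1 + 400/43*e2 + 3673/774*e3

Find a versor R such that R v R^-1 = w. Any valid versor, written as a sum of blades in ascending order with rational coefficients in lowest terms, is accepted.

R = v + w = -4576/387*e1 + 572/43*e2 + 2288/387*e3 works: the equal norms (2831/36) guarantee its sandwich swaps v into w.
Answer: -4576/387*e1 + 572/43*e2 + 2288/387*e3


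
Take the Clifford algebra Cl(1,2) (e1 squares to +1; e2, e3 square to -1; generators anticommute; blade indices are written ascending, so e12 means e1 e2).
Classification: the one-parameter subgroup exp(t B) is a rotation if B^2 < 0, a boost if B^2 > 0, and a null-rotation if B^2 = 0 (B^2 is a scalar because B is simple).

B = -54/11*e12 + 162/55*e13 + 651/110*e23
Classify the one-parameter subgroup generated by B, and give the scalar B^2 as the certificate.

B^2 term by term: the squares give (-54/11)^2*(e12)^2 + (162/55)^2*(e13)^2 + (651/110)^2*(e23)^2 = 2916/121*(+1) + 26244/3025*(+1) + 423801/12100*(-1) = -9/4 (each basis 2-blade squares to minus the product of its generators' squares); cross terms between blades sharing an index anticommute and cancel. So B^2 = -9/4.
Answer: rotation, certificate B^2 = -9/4. Key observation: B^2 = -9/4 is a conjugation invariant, so its sign decides the class regardless of the surface form of B.


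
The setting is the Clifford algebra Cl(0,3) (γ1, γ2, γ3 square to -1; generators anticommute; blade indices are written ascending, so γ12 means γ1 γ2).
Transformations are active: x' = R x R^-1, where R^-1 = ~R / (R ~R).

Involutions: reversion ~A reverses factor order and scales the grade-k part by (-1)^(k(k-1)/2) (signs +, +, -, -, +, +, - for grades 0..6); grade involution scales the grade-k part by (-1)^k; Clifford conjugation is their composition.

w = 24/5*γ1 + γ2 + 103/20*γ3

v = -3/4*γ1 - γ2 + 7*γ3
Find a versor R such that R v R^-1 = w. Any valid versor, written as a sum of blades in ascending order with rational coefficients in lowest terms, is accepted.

Take R = v + w = 81/20*γ1 + 243/20*γ3. Because q(v) = q(w) = -809/16, conjugation by R sends v exactly to w.
Answer: 81/20*γ1 + 243/20*γ3


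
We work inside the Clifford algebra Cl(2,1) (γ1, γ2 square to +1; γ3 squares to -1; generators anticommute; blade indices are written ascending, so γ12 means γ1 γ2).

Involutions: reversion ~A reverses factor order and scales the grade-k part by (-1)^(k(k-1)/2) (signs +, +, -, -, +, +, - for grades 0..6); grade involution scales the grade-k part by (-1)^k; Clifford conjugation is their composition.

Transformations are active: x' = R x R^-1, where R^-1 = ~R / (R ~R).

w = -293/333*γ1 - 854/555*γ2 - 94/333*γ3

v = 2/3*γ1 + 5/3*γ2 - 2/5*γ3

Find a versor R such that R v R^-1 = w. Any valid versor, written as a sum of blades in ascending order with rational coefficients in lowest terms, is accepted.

Reasoning: v^2 = w^2 = 689/225 since conjugation preserves the quadratic form; R = v + w = -71/333*γ1 + 71/555*γ2 - 1136/1665*γ3 is then valid when invertible, keeping its own part and reversing (v - w)/2.
Answer: -71/333*γ1 + 71/555*γ2 - 1136/1665*γ3


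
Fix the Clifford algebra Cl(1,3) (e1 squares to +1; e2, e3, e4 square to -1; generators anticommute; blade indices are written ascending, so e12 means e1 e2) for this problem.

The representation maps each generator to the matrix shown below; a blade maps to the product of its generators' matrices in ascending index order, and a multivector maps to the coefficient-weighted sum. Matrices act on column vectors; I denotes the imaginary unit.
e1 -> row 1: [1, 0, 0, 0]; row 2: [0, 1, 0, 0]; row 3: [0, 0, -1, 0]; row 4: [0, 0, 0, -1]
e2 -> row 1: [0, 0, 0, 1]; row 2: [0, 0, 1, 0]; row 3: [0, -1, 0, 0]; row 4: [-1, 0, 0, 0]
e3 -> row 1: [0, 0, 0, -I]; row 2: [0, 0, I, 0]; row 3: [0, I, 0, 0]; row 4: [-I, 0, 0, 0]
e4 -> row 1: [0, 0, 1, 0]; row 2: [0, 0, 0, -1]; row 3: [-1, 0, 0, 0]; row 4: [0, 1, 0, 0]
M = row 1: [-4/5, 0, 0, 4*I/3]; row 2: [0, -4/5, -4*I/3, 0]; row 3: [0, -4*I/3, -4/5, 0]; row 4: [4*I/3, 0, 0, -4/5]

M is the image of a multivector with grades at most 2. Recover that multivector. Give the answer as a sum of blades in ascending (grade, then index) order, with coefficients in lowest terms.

Method: the blade images are trace-orthogonal — tr(rho(e_A) rho(e_B)^-1) = 4 if A = B and 0 otherwise — and rho(e_A)^-1 = (e_A)^2 * rho(e_A) with (e_A)^2 = +1 or -1, so the coefficient of e_A in the preimage is (e_A)^2 * tr(M rho(e_A))/4.
Nonzero projections over blades of grade <= 2: 1: (1)^2 = +1, tr(M 1) = -16/5, coefficient -4/5; e3: (e3)^2 = -1, tr(M rho(e3)) = 16/3, coefficient -4/3. Every other blade of grade <= 2 projects to 0.
Answer: -4/5 - 4/3*e3


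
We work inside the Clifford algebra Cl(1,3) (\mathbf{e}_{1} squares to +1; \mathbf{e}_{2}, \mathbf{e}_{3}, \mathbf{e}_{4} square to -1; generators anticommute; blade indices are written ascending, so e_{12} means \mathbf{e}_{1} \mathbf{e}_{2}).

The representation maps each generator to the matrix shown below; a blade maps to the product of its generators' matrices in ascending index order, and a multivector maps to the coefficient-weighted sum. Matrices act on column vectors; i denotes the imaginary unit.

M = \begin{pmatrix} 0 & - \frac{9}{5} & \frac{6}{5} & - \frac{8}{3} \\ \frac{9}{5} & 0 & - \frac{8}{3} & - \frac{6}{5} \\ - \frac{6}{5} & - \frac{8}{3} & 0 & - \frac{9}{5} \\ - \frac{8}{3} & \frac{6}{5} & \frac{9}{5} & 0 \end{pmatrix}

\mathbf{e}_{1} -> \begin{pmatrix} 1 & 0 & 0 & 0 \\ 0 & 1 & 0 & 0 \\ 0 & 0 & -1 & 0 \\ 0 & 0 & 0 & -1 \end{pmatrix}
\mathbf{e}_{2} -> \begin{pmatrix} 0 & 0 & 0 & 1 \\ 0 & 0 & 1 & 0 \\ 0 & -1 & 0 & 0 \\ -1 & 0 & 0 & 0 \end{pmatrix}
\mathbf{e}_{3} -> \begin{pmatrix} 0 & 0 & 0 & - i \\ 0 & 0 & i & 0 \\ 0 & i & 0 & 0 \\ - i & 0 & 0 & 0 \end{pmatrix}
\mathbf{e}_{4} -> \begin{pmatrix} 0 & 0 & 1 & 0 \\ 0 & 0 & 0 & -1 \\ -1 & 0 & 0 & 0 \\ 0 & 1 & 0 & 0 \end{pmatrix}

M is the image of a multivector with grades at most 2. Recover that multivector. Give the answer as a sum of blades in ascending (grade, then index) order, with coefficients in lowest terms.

Method: the blade images are trace-orthogonal — tr(rho(e_A) rho(e_B)^-1) = 4 if A = B and 0 otherwise — and rho(e_A)^-1 = (e_A)^2 * rho(e_A) with (e_A)^2 = +1 or -1, so the coefficient of e_A in the preimage is (e_A)^2 * tr(M rho(e_A))/4.
Nonzero projections over blades of grade <= 2: e_{4}: (e_{4})^2 = -1, tr(M rho(e_{4})) = - \frac{24}{5}, coefficient \frac{6}{5}; e_{12}: (e_{12})^2 = +1, tr(M rho(e_{12})) = - \frac{32}{3}, coefficient -\frac{8}{3}; e_{24}: (e_{24})^2 = -1, tr(M rho(e_{24})) = \frac{36}{5}, coefficient -\frac{9}{5}. Every other blade of grade <= 2 projects to 0.
Answer: \frac{6}{5} e_{4} - \frac{8}{3} e_{12} - \frac{9}{5} e_{24}


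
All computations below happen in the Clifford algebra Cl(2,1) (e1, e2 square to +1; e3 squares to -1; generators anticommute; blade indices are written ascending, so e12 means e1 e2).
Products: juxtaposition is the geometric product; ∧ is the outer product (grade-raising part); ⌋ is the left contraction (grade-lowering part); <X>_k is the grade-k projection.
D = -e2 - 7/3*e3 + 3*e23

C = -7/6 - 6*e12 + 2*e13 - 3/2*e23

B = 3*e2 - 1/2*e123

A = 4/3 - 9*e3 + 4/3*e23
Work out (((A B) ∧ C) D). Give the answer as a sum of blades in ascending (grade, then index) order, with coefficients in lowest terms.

step 1: -2/3*e1 + 4*e2 - 4*e3 - 9/2*e12 + 27*e23 - 2/3*e123
step 2: 7/9*e1 - 14/3*e2 + 14/3*e3 + 21/4*e12 - 63/2*e23 + 160/9*e123
step 3: -1421/18 + 577/12*e1 - 119/2*e2 - 91/2*e3 + 1099/27*e12 + 3425/108*e13 + 140/9*e23 - 119/12*e123
Answer: -1421/18 + 577/12*e1 - 119/2*e2 - 91/2*e3 + 1099/27*e12 + 3425/108*e13 + 140/9*e23 - 119/12*e123


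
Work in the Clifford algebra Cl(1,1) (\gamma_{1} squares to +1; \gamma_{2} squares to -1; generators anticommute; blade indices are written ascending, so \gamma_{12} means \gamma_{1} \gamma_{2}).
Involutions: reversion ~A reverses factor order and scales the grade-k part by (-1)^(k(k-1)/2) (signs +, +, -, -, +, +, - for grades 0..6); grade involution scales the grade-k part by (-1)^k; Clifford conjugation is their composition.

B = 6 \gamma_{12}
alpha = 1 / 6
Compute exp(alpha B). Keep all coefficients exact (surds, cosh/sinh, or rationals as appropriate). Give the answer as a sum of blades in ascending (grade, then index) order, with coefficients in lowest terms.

B^2 = (6)^2*(\gamma_{12})^2 = 36*(+1) = 36 (a basis 2-blade squares to minus the product of its generators' squares).
B^2 = 36 — a positive square means the series sums to a boost: l = 6, alpha*l = 1, so exp(alpha B) = cosh(1) + (sinh(1)/6)*B = \cosh{\left(1 \right)} + (\frac{\sinh{\left(1 \right)}}{6})*B.
Answer: \cosh{\left(1 \right)} + \sinh{\left(1 \right)} \gamma_{12}


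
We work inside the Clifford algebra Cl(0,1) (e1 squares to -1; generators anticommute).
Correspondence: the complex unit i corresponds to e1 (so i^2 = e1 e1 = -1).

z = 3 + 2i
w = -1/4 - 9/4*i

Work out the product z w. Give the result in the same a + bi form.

In blades: z = 3 + 2*e1, w = -1/4 - 9/4*e1.
Distribute z over w term by term (generator squares from the signature, products reordered to ascending indices): (3)*w = -3/4 - 27/4*e1; (2*e1)*w = 9/2 - 1/2*e1.
Sum: 15/4 - 29/4*e1; translating back through the correspondence:
Answer: 15/4 - 29/4*i


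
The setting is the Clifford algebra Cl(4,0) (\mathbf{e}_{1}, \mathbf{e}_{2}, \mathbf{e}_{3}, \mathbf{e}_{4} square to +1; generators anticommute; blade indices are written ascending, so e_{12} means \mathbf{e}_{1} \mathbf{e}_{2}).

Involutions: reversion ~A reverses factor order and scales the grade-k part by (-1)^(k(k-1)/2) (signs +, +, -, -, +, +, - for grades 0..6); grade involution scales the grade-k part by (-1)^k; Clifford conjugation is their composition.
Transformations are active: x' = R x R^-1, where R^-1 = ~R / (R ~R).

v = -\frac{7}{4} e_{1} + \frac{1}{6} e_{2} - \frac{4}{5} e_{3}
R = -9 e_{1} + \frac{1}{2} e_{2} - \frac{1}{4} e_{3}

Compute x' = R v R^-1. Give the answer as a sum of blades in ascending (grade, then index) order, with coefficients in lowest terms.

~R = -9 e_{1} + \frac{1}{2} e_{2} - \frac{1}{4} e_{3}, and R ~R = \frac{1301}{16}, so R^-1 = ~R / (\frac{1301}{16}).
R v = \frac{481}{30} - \frac{5}{8} e_{12} + \frac{541}{80} e_{13} - \frac{43}{120} e_{23}
Answer: -\frac{46817}{26020} e_{1} + \frac{397}{13010} e_{2} + \frac{13688}{19515} e_{3}


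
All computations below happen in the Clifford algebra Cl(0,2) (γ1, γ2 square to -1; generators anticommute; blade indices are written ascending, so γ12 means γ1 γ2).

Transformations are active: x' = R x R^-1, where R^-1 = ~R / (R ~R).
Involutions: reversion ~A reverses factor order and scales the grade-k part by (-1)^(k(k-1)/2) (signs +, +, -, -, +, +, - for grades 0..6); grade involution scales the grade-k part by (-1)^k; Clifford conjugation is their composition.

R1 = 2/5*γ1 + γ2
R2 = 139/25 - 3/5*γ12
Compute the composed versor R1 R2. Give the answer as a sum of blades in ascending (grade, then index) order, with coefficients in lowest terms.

Distribute over the terms of R1 (each basis-blade product reordered to ascending indices, repeated generators contracted through their squares):
(2/5*γ1) R2 = 278/125*γ1 + 6/25*γ2
(γ2) R2 = -3/5*γ1 + 139/25*γ2
Summing the partial products and collecting blades:
Answer: 203/125*γ1 + 29/5*γ2


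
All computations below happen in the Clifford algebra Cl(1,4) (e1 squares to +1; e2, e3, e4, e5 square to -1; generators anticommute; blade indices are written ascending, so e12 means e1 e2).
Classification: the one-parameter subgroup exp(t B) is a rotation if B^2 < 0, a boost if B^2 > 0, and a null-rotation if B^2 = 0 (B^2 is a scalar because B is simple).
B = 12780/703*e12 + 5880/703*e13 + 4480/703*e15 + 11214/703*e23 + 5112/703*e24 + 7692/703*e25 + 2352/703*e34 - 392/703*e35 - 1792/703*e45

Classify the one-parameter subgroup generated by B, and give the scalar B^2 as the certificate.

B^2 term by term: the squares give (12780/703)^2*(e12)^2 + (5880/703)^2*(e13)^2 + (4480/703)^2*(e15)^2 + (11214/703)^2*(e23)^2 + (5112/703)^2*(e24)^2 + (7692/703)^2*(e25)^2 + (2352/703)^2*(e34)^2 + (-392/703)^2*(e35)^2 + (-1792/703)^2*(e45)^2 = 163328400/494209*(+1) + 34574400/494209*(+1) + 20070400/494209*(+1) + 125753796/494209*(-1) + 26132544/494209*(-1) + 59166864/494209*(-1) + 5531904/494209*(-1) + 153664/494209*(-1) + 3211264/494209*(-1) = -4 (each basis 2-blade squares to minus the product of its generators' squares); cross terms between blades sharing an index anticommute and cancel; the commuting (index-disjoint) pairs give grade-4 terms 2*c*c'*(blade product), which cancel blade by blade — e1234: 60117120/494209 - 60117120/494209 = 0; e1235: -10019520/494209 - 90457920/494209 + 100477440/494209 = 0; e1245: -45803520/494209 + 45803520/494209 = 0; e1345: -21073920/494209 + 21073920/494209 = 0; e2345: -40190976/494209 + 4007808/494209 + 36183168/494209 = 0 — confirming B is simple. So B^2 = -4.
Answer: rotation, certificate B^2 = -4. One invariant decides it: the square -4 survives every conjugation, and its sign is exactly the classification.


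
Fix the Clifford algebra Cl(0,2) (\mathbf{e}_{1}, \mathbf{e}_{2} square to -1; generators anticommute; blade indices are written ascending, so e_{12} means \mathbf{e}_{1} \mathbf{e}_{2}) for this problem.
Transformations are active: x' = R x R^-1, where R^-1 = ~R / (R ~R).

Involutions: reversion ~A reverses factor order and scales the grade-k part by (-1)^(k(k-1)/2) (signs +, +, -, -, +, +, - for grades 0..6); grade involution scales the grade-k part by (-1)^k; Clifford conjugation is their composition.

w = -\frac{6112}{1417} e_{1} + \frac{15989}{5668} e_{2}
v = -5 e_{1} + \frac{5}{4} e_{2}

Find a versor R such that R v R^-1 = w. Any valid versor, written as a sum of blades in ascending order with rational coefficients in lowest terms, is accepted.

Take R = v + w = -\frac{13197}{1417} e_{1} + \frac{11537}{2834} e_{2}. Because q(v) = q(w) = -\frac{425}{16}, conjugation by R sends v exactly to w.
Answer: -\frac{13197}{1417} e_{1} + \frac{11537}{2834} e_{2}
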